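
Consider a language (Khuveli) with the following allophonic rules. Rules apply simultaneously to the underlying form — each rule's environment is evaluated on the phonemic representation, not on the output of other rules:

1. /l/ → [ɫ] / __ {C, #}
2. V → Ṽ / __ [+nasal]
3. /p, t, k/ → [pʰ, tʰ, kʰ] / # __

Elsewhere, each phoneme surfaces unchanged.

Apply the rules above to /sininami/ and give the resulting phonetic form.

[sĩnĩnãmi]

/s/ (word-initial): no rule targets it → [s].
/i/ (between /s/ and /n/): before a nasal consonant, so rule 2 applies → [ĩ].
/n/ — not in any rule's target class → [n].
Rule 2 applies to /i/ (between /n/ and /n/: before a nasal consonant) → [ĩ].
/n/ — not in any rule's target class → [n].
/a/ — between /n/ and /m/, before a nasal consonant — surfaces as [ã] (rule 2).
/m/ (between /a/ and /i/): no rule targets it → [m].
/i/ (word-final): rule 2 targets it, but not before a nasal consonant → unchanged [i].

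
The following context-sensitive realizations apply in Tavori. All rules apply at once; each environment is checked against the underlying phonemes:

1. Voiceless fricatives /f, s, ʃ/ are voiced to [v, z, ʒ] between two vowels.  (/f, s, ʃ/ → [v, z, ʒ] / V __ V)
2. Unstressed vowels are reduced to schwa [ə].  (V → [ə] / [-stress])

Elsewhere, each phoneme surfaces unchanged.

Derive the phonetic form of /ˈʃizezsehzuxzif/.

[ˈʃizəzsəhzəxzəf]

/ʃ/ (word-initial): rule 1 targets it, but not between two vowels → unchanged [ʃ].
/i/ (between /ʃ/ and /z/) fails the environment for rule 2, so it stays [i].
/z/ (between /i/ and /e/) is unaffected → [z].
/e/ — between /z/ and /z/, in an unstressed syllable — surfaces as [ə] (rule 2).
/z/ stays [z].
/s/ — between /z/ and /e/; rule 1 does not apply here → [s].
/e/ (between /s/ and /h/) occurs in an unstressed syllable → [ə] by rule 2.
/h/ — not in any rule's target class → [h].
/z/ (between /h/ and /u/) is unaffected → [z].
/u/ (between /z/ and /x/) occurs in an unstressed syllable → [ə] by rule 2.
/x/ (between /u/ and /z/): no rule targets it → [x].
/z/ — not in any rule's target class → [z].
Rule 2 applies to /i/ (between /z/ and /f/: in an unstressed syllable) → [ə].
/f/ (word-final): rule 1 targets it, but not between two vowels → unchanged [f].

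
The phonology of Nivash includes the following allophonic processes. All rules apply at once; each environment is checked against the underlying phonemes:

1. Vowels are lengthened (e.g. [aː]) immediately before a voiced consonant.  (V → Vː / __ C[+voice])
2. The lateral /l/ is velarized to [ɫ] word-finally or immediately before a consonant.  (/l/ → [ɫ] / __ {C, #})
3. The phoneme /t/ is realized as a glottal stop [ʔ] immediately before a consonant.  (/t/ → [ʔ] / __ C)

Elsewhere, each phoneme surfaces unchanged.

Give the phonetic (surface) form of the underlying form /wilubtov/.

/w/ (word-initial): no rule targets it → [w].
/i/ meets the environment for rule 1 (before a voiced consonant) → [iː].
/l/ — between /i/ and /u/; rule 2 does not apply here → [l].
Rule 1 applies to /u/ (between /l/ and /b/: before a voiced consonant) → [uː].
/b/ (between /u/ and /t/) is unaffected → [b].
/t/ (between /b/ and /o/): rule 3 targets it, but not immediately before a consonant → unchanged [t].
/o/ (between /t/ and /v/) occurs before a voiced consonant → [oː] by rule 1.
/v/ — not in any rule's target class → [v].

[wiːluːbtoːv]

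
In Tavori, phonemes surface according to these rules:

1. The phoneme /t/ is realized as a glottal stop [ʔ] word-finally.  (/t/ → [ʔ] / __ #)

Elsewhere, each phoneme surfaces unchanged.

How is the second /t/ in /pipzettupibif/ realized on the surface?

/t/ (between /t/ and /u/) fails the environment for rule 1, so it stays [t].

[t]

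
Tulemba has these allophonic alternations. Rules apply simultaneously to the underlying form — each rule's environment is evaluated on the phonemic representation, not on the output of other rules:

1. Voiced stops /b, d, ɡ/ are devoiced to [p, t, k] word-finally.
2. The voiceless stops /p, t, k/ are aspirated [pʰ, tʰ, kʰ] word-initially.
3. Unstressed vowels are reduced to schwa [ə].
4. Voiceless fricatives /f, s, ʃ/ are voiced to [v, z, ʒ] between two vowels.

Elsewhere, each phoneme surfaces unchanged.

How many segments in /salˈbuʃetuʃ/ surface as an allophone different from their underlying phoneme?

4

Segments that undergo a rule: /a/ → [ə] (rule 3); /ʃ/ → [ʒ] (rule 4); /e/ → [ə] (rule 3); /u/ → [ə] (rule 3).
All other segments surface unchanged.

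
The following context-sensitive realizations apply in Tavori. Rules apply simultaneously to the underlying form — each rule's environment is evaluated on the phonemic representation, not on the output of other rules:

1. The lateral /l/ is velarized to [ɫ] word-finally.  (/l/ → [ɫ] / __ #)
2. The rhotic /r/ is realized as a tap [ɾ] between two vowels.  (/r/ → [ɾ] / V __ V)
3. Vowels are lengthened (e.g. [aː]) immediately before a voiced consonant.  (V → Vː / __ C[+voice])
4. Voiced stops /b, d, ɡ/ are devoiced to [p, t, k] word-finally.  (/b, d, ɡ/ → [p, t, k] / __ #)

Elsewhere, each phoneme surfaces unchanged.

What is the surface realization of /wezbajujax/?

[weːzbaːjuːjax]

/w/ (word-initial): no rule targets it → [w].
/e/ (between /w/ and /z/): before a voiced consonant, so rule 3 applies → [eː].
/z/ (between /e/ and /b/): no rule targets it → [z].
/b/ (between /z/ and /a/) is in the target of rule 4 but the environment (word-finally) is not met → [b].
/a/ — between /b/ and /j/, before a voiced consonant — surfaces as [aː] (rule 3).
/j/ (between /a/ and /u/) is unaffected → [j].
/u/ (between /j/ and /j/): before a voiced consonant, so rule 3 applies → [uː].
/j/ stays [j].
/a/ (between /j/ and /x/) is in the target of rule 3 but the environment (before a voiced consonant) is not met → [a].
/x/ — not in any rule's target class → [x].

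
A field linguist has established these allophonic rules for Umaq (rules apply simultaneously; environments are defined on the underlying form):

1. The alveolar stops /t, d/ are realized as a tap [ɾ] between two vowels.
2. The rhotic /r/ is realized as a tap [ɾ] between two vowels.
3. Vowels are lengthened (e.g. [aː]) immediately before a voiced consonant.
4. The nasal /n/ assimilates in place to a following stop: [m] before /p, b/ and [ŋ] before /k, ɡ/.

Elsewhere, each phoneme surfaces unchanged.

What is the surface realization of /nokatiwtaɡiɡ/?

/n/ — word-initial; rule 4 does not apply here → [n].
/o/ (between /n/ and /k/) fails the environment for rule 3, so it stays [o].
/k/ stays [k].
/a/ — between /k/ and /t/; rule 3 does not apply here → [a].
/t/ — between /a/ and /i/, between two vowels — surfaces as [ɾ] (rule 1).
/i/ — between /t/ and /w/, before a voiced consonant — surfaces as [iː] (rule 3).
/w/ stays [w].
/t/ — between /w/ and /a/; rule 1 does not apply here → [t].
/a/ (between /t/ and /ɡ/) occurs before a voiced consonant → [aː] by rule 3.
/ɡ/ stays [ɡ].
/i/ — between /ɡ/ and /ɡ/, before a voiced consonant — surfaces as [iː] (rule 3).
/ɡ/ — not in any rule's target class → [ɡ].

[nokaɾiːwtaːɡiːɡ]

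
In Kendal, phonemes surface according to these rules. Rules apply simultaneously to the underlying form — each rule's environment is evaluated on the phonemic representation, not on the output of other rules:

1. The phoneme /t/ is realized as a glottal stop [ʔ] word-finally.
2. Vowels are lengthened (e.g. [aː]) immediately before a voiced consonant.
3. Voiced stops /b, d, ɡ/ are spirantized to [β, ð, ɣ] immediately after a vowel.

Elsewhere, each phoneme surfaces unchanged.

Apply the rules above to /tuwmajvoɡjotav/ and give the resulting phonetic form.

[tuːwmaːjvoːɣjotaːv]

/t/ (word-initial) is in the target of rule 1 but the environment (word-finally) is not met → [t].
Rule 2 applies to /u/ (between /t/ and /w/: before a voiced consonant) → [uː].
/w/ (between /u/ and /m/): no rule targets it → [w].
/m/ (between /w/ and /a/): no rule targets it → [m].
Rule 2 applies to /a/ (between /m/ and /j/: before a voiced consonant) → [aː].
/j/ — not in any rule's target class → [j].
/v/ — not in any rule's target class → [v].
Rule 2 applies to /o/ (between /v/ and /ɡ/: before a voiced consonant) → [oː].
/ɡ/ meets the environment for rule 3 (immediately after a vowel) → [ɣ].
/j/ (between /ɡ/ and /o/): no rule targets it → [j].
/o/ (between /j/ and /t/) fails the environment for rule 2, so it stays [o].
/t/ (between /o/ and /a/) is in the target of rule 1 but the environment (word-finally) is not met → [t].
/a/ (between /t/ and /v/): before a voiced consonant, so rule 2 applies → [aː].
/v/ — not in any rule's target class → [v].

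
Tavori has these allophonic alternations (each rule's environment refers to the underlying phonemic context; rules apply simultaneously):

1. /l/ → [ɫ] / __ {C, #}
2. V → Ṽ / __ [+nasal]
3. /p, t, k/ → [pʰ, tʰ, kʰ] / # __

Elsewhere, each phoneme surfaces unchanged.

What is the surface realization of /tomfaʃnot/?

/t/ (word-initial): word-initially, so rule 3 applies → [tʰ].
/o/ meets the environment for rule 2 (before a nasal consonant) → [õ].
/m/ — not in any rule's target class → [m].
/f/ (between /m/ and /a/): no rule targets it → [f].
/a/ (between /f/ and /ʃ/) is in the target of rule 2 but the environment (before a nasal consonant) is not met → [a].
/ʃ/ (between /a/ and /n/): no rule targets it → [ʃ].
/n/ (between /ʃ/ and /o/): no rule targets it → [n].
/o/ (between /n/ and /t/) is in the target of rule 2 but the environment (before a nasal consonant) is not met → [o].
/t/ — word-final; rule 3 does not apply here → [t].

[tʰõmfaʃnot]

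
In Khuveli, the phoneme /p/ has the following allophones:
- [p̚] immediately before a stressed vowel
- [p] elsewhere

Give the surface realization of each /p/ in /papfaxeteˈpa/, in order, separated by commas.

[p], [p], [p̚]

Occurrence 1 (position 1): no conditioning environment matches → elsewhere allophone [p].
Occurrence 2 (position 3): no conditioning environment matches → elsewhere allophone [p].
Occurrence 3 (position 10): immediately before a stressed vowel → [p̚].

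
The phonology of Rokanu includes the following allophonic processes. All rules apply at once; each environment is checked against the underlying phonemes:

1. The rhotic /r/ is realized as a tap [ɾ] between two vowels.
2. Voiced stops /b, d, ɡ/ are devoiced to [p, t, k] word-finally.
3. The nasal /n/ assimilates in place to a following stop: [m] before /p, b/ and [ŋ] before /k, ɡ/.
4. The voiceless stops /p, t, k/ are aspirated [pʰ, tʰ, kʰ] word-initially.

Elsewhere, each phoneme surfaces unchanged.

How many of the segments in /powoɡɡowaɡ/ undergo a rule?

Segments that undergo a rule: /p/ → [pʰ] (rule 4); /ɡ/ → [k] (rule 2).
All other segments surface unchanged.

2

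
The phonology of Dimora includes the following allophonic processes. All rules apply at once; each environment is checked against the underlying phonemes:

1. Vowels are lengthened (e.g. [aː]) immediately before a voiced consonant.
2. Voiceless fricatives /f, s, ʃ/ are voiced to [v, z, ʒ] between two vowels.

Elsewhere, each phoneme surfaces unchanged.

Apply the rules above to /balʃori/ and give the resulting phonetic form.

[baːlʃoːri]

/b/ stays [b].
/a/ meets the environment for rule 1 (before a voiced consonant) → [aː].
/l/ (between /a/ and /ʃ/) is unaffected → [l].
/ʃ/ (between /l/ and /o/) is in the target of rule 2 but the environment (between two vowels) is not met → [ʃ].
/o/ (between /ʃ/ and /r/) occurs before a voiced consonant → [oː] by rule 1.
/r/ stays [r].
/i/ (word-final) fails the environment for rule 1, so it stays [i].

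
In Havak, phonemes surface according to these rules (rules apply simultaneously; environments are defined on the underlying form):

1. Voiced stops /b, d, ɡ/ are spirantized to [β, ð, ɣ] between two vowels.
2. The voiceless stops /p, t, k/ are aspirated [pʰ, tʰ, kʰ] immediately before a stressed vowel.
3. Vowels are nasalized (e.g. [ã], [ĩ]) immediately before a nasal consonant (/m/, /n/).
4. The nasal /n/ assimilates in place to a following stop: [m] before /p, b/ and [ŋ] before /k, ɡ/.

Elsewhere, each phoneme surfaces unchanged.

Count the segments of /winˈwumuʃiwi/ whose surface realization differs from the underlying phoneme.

Segments that undergo a rule: /i/ → [ĩ] (rule 3); /u/ → [ũ] (rule 3).
All other segments surface unchanged.

2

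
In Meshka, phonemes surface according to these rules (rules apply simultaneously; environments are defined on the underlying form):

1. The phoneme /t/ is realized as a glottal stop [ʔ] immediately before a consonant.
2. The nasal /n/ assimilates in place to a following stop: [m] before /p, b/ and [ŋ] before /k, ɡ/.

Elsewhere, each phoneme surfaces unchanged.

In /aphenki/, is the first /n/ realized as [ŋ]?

Yes

/n/ (between /e/ and /k/): before a labial or velar stop, so rule 2 applies → [ŋ].
The actual realization is [ŋ], which matches [ŋ].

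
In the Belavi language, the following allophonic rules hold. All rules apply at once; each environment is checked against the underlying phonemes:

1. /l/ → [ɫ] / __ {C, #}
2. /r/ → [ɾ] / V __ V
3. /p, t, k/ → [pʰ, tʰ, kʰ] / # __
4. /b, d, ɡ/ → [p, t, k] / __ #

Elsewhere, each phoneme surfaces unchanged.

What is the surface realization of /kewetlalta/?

/k/ meets the environment for rule 3 (word-initially) → [kʰ].
/e/ (between /k/ and /w/): no rule targets it → [e].
/w/ (between /e/ and /e/): no rule targets it → [w].
/e/ (between /w/ and /t/): no rule targets it → [e].
/t/ — between /e/ and /l/; rule 3 does not apply here → [t].
/l/ — between /t/ and /a/; rule 1 does not apply here → [l].
/a/ stays [a].
/l/ (between /a/ and /t/): word-finally or immediately before a consonant, so rule 1 applies → [ɫ].
/t/ (between /l/ and /a/): rule 3 targets it, but not word-initially → unchanged [t].
/a/ (word-final) is unaffected → [a].

[kʰewetlaɫta]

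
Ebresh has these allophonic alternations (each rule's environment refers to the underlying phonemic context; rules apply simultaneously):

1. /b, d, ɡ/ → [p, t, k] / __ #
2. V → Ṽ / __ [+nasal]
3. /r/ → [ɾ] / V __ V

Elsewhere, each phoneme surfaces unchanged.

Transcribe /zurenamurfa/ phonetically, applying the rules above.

/u/ — between /z/ and /r/; rule 2 does not apply here → [u].
/r/ (between /u/ and /e/): between two vowels, so rule 3 applies → [ɾ].
Rule 2 applies to /e/ (between /r/ and /n/: before a nasal consonant) → [ẽ].
/a/ (between /n/ and /m/): before a nasal consonant, so rule 2 applies → [ã].
/u/ (between /m/ and /r/) fails the environment for rule 2, so it stays [u].
/r/ (between /u/ and /f/) fails the environment for rule 3, so it stays [r].
/a/ (word-final) is in the target of rule 2 but the environment (before a nasal consonant) is not met → [a].

[zuɾẽnãmurfa]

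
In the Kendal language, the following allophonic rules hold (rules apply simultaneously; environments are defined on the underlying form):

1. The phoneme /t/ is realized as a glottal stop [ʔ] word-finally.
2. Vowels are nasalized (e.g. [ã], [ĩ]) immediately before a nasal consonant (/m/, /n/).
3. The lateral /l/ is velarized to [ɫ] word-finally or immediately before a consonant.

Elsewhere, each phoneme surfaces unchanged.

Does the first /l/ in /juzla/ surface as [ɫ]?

No

/l/ — between /z/ and /a/; rule 3 does not apply here → [l].
The actual realization is [l], not [ɫ].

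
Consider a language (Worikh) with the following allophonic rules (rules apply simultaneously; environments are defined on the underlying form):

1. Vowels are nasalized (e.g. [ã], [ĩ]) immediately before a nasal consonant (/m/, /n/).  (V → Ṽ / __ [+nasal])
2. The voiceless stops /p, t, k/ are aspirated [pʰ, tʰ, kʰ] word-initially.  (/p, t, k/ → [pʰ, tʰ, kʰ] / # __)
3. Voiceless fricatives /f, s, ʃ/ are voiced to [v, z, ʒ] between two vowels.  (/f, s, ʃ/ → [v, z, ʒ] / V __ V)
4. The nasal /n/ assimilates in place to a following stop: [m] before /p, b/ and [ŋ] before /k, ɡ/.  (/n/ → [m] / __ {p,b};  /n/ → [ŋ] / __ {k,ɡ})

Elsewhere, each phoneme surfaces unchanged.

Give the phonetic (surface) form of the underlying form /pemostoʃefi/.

/p/ (word-initial) occurs word-initially → [pʰ] by rule 2.
/e/ (between /p/ and /m/): before a nasal consonant, so rule 1 applies → [ẽ].
/o/ (between /m/ and /s/) fails the environment for rule 1, so it stays [o].
/s/ (between /o/ and /t/): rule 3 targets it, but not between two vowels → unchanged [s].
/t/ (between /s/ and /o/) fails the environment for rule 2, so it stays [t].
/o/ (between /t/ and /ʃ/) is in the target of rule 1 but the environment (before a nasal consonant) is not met → [o].
/ʃ/ (between /o/ and /e/): between two vowels, so rule 3 applies → [ʒ].
/e/ (between /ʃ/ and /f/) is in the target of rule 1 but the environment (before a nasal consonant) is not met → [e].
Rule 3 applies to /f/ (between /e/ and /i/: between two vowels) → [v].
/i/ (word-final) is in the target of rule 1 but the environment (before a nasal consonant) is not met → [i].

[pʰẽmostoʒevi]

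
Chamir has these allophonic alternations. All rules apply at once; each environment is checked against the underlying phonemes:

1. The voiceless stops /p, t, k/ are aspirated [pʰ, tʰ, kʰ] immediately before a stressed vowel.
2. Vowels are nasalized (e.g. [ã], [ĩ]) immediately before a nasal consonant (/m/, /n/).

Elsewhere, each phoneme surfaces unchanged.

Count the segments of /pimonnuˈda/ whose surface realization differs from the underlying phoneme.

Segments that undergo a rule: /i/ → [ĩ] (rule 2); /o/ → [õ] (rule 2).
All other segments surface unchanged.

2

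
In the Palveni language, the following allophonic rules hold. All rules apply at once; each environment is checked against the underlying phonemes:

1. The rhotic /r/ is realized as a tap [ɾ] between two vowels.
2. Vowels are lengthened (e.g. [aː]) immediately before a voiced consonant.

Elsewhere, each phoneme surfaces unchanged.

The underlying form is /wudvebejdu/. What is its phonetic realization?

[wuːdveːbeːjdu]

/w/ (word-initial) is unaffected → [w].
/u/ meets the environment for rule 2 (before a voiced consonant) → [uː].
/d/ — not in any rule's target class → [d].
/v/ stays [v].
/e/ (between /v/ and /b/) occurs before a voiced consonant → [eː] by rule 2.
/b/ (between /e/ and /e/) is unaffected → [b].
/e/ (between /b/ and /j/) occurs before a voiced consonant → [eː] by rule 2.
/j/ stays [j].
/d/ — not in any rule's target class → [d].
/u/ — word-final; rule 2 does not apply here → [u].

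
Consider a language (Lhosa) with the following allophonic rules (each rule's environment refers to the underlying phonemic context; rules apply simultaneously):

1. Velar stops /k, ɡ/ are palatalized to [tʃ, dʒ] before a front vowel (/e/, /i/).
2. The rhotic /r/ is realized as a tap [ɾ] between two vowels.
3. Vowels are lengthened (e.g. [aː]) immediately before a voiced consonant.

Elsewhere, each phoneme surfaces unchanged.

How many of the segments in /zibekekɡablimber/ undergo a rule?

5

Segments that undergo a rule: /i/ → [iː] (rule 3); /k/ → [tʃ] (rule 1); /a/ → [aː] (rule 3); /i/ → [iː] (rule 3); /e/ → [eː] (rule 3).
All other segments surface unchanged.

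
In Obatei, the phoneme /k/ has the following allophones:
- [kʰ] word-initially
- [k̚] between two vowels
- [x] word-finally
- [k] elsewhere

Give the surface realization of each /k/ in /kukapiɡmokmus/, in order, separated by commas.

Occurrence 1 (position 1): word-initially → [kʰ].
Occurrence 2 (position 3): between two vowels → [k̚].
Occurrence 3 (position 10): no conditioning environment matches → elsewhere allophone [k].

[kʰ], [k̚], [k]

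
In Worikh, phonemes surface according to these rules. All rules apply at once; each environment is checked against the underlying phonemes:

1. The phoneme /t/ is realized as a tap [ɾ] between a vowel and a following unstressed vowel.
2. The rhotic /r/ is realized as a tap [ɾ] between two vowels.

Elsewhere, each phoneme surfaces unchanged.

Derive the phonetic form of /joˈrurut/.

/j/ stays [j].
/o/ — not in any rule's target class → [o].
Rule 2 applies to /r/ (between /o/ and /u/: between two vowels) → [ɾ].
/u/ (between /r/ and /r/): no rule targets it → [u].
/r/ — between /u/ and /u/, between two vowels — surfaces as [ɾ] (rule 2).
/u/ — not in any rule's target class → [u].
/t/ (word-final): rule 1 targets it, but not between a vowel and a following unstressed vowel → unchanged [t].

[joˈɾuɾut]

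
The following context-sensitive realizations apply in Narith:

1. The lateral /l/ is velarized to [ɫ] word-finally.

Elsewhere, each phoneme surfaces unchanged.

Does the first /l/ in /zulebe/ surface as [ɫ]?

No

/l/ (between /u/ and /e/) fails the environment for rule 1, so it stays [l].
The actual realization is [l], not [ɫ].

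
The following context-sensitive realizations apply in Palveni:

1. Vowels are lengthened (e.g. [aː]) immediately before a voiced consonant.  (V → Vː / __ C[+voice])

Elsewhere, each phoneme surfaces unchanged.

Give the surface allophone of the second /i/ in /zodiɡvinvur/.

/i/ (between /v/ and /n/) occurs before a voiced consonant → [iː] by rule 1.

[iː]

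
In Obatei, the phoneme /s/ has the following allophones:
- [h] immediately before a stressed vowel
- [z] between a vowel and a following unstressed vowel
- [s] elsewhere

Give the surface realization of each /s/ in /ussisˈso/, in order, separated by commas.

[s], [s], [s], [h]

Occurrence 1 (position 2): no conditioning environment matches → elsewhere allophone [s].
Occurrence 2 (position 3): no conditioning environment matches → elsewhere allophone [s].
Occurrence 3 (position 5): no conditioning environment matches → elsewhere allophone [s].
Occurrence 4 (position 6): immediately before a stressed vowel → [h].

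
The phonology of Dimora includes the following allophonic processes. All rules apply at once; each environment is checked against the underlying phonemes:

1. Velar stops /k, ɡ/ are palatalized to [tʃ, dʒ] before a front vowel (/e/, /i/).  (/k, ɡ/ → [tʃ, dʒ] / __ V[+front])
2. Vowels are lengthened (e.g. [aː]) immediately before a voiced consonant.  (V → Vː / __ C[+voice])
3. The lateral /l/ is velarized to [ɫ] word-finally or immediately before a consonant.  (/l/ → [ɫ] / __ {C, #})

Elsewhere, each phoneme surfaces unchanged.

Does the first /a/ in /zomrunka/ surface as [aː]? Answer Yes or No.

No

/a/ (word-final) is in the target of rule 2 but the environment (before a voiced consonant) is not met → [a].
The actual realization is [a], not [aː].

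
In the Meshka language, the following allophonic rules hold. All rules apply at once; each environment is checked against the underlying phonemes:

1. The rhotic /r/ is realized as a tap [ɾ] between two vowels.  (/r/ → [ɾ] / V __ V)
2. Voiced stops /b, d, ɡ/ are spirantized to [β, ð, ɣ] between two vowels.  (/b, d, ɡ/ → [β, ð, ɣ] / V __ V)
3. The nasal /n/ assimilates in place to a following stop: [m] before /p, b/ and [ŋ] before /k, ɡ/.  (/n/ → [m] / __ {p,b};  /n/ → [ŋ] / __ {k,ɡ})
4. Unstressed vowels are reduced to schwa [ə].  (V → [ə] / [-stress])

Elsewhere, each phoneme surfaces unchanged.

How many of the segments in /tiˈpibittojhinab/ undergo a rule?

6

Segments that undergo a rule: /i/ → [ə] (rule 4); /b/ → [β] (rule 2); /i/ → [ə] (rule 4); /o/ → [ə] (rule 4); /i/ → [ə] (rule 4); /a/ → [ə] (rule 4).
All other segments surface unchanged.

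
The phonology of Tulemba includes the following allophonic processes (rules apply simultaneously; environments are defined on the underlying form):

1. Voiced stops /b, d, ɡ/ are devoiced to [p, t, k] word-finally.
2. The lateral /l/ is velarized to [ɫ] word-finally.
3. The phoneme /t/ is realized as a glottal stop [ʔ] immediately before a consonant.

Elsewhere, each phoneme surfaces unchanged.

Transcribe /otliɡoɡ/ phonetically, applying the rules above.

[oʔliɡok]

/o/ — not in any rule's target class → [o].
/t/ (between /o/ and /l/) occurs immediately before a consonant → [ʔ] by rule 3.
/l/ — between /t/ and /i/; rule 2 does not apply here → [l].
/i/ — not in any rule's target class → [i].
/ɡ/ (between /i/ and /o/) fails the environment for rule 1, so it stays [ɡ].
/o/ — not in any rule's target class → [o].
/ɡ/ (word-final): word-finally, so rule 1 applies → [k].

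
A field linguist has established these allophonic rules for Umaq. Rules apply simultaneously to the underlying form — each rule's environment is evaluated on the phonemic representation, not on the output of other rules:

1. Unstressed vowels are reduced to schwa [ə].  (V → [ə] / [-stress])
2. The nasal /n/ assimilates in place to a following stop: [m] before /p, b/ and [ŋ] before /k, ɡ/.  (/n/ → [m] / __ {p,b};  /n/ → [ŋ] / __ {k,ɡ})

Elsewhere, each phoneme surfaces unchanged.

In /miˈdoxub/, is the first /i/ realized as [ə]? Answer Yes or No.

/i/ (between /m/ and /d/): in an unstressed syllable, so rule 1 applies → [ə].
The actual realization is [ə], which matches [ə].

Yes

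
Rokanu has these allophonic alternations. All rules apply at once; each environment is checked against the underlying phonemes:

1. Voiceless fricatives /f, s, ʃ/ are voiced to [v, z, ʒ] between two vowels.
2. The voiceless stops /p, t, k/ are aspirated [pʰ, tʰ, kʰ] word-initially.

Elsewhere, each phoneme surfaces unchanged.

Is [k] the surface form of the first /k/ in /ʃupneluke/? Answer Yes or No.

Yes

/k/ (between /u/ and /e/): rule 2 targets it, but not word-initially → unchanged [k].
The actual realization is [k], which matches [k].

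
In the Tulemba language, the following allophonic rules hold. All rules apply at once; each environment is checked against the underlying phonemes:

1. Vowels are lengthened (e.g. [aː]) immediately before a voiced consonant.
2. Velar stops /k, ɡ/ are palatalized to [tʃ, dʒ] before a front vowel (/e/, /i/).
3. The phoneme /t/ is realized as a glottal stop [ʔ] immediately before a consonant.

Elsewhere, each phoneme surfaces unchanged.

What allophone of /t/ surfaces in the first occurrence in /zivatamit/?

[t]

/t/ (between /a/ and /a/) fails the environment for rule 3, so it stays [t].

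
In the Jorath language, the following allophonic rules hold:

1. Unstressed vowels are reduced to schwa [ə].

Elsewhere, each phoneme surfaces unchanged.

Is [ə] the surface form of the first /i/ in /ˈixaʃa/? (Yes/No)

/i/ (word-initial) fails the environment for rule 1, so it stays [i].
The actual realization is [i], not [ə].

No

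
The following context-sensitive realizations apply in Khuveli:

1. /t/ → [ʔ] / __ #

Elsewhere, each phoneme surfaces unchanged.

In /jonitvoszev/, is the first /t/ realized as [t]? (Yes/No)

/t/ (between /i/ and /v/) fails the environment for rule 1, so it stays [t].
The actual realization is [t], which matches [t].

Yes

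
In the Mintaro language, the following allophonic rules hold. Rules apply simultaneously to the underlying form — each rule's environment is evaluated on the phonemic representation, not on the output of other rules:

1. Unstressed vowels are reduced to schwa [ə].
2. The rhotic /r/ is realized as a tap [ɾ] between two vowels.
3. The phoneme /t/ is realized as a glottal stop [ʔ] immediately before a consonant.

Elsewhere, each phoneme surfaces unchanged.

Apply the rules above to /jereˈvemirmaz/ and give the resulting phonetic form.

[jəɾəˈvemərməz]

/j/ — not in any rule's target class → [j].
/e/ meets the environment for rule 1 (in an unstressed syllable) → [ə].
/r/ — between /e/ and /e/, between two vowels — surfaces as [ɾ] (rule 2).
Rule 1 applies to /e/ (between /r/ and /v/: in an unstressed syllable) → [ə].
/v/ (between /e/ and /e/): no rule targets it → [v].
/e/ (between /v/ and /m/) fails the environment for rule 1, so it stays [e].
/m/ — not in any rule's target class → [m].
Rule 1 applies to /i/ (between /m/ and /r/: in an unstressed syllable) → [ə].
/r/ (between /i/ and /m/) is in the target of rule 2 but the environment (between two vowels) is not met → [r].
/m/ stays [m].
Rule 1 applies to /a/ (between /m/ and /z/: in an unstressed syllable) → [ə].
/z/ (word-final): no rule targets it → [z].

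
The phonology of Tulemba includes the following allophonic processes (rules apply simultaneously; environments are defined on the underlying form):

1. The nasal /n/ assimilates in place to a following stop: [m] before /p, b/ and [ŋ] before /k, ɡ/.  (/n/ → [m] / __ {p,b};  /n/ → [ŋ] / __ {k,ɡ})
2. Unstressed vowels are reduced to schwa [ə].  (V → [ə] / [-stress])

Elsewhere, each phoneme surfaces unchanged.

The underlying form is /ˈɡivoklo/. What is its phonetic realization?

/i/ (between /ɡ/ and /v/) is in the target of rule 2 but the environment (in an unstressed syllable) is not met → [i].
/o/ (between /v/ and /k/): in an unstressed syllable, so rule 2 applies → [ə].
Rule 2 applies to /o/ (word-final: in an unstressed syllable) → [ə].

[ˈɡivəklə]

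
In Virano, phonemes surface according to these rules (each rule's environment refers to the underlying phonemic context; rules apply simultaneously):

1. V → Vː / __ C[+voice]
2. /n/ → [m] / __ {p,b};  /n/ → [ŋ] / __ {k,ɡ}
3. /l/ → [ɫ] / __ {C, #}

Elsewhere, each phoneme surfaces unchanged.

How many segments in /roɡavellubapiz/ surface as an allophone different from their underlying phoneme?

6

Segments that undergo a rule: /o/ → [oː] (rule 1); /a/ → [aː] (rule 1); /e/ → [eː] (rule 1); /l/ → [ɫ] (rule 3); /u/ → [uː] (rule 1); /i/ → [iː] (rule 1).
All other segments surface unchanged.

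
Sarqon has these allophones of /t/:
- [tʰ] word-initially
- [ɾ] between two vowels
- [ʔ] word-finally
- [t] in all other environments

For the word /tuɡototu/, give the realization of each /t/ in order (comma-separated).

[tʰ], [ɾ], [ɾ]

Occurrence 1 (position 1): word-initially → [tʰ].
Occurrence 2 (position 5): between two vowels → [ɾ].
Occurrence 3 (position 7): between two vowels → [ɾ].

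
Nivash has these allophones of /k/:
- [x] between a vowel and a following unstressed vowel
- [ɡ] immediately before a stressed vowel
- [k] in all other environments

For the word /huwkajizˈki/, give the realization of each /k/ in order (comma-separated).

Occurrence 1 (position 4): no conditioning environment matches → elsewhere allophone [k].
Occurrence 2 (position 9): immediately before a stressed vowel → [ɡ].

[k], [ɡ]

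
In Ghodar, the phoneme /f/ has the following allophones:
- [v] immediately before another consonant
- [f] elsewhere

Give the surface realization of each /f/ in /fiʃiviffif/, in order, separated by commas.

Occurrence 1 (position 1): no conditioning environment matches → elsewhere allophone [f].
Occurrence 2 (position 7): immediately before another consonant → [v].
Occurrence 3 (position 8): no conditioning environment matches → elsewhere allophone [f].
Occurrence 4 (position 10): no conditioning environment matches → elsewhere allophone [f].

[f], [v], [f], [f]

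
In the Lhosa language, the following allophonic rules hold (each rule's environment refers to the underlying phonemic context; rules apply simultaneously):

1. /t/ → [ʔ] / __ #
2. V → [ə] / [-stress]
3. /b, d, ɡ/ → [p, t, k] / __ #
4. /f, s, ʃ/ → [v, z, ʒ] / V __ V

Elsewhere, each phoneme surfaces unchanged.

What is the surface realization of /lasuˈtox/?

[ləzəˈtox]

/l/ (word-initial) is unaffected → [l].
Rule 2 applies to /a/ (between /l/ and /s/: in an unstressed syllable) → [ə].
/s/ — between /a/ and /u/, between two vowels — surfaces as [z] (rule 4).
/u/ — between /s/ and /t/, in an unstressed syllable — surfaces as [ə] (rule 2).
/t/ — between /u/ and /o/; rule 1 does not apply here → [t].
/o/ (between /t/ and /x/): rule 2 targets it, but not in an unstressed syllable → unchanged [o].
/x/ stays [x].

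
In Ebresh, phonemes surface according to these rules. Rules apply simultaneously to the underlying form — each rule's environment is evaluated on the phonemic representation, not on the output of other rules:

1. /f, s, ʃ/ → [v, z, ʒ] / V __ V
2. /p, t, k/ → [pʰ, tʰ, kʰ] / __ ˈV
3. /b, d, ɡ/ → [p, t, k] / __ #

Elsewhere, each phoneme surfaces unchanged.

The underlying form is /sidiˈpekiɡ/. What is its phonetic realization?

[sidiˈpʰekik]

/s/ (word-initial): rule 1 targets it, but not between two vowels → unchanged [s].
/i/ (between /s/ and /d/) is unaffected → [i].
/d/ (between /i/ and /i/) is in the target of rule 3 but the environment (word-finally) is not met → [d].
/i/ (between /d/ and /p/) is unaffected → [i].
Rule 2 applies to /p/ (between /i/ and /e/: immediately before a stressed vowel) → [pʰ].
/e/ (between /p/ and /k/): no rule targets it → [e].
/k/ (between /e/ and /i/) fails the environment for rule 2, so it stays [k].
/i/ — not in any rule's target class → [i].
/ɡ/ (word-final): word-finally, so rule 3 applies → [k].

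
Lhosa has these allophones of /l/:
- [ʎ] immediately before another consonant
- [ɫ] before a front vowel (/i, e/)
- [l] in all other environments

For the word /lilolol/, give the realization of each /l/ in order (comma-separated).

[ɫ], [l], [l], [l]

Occurrence 1 (position 1): before a front vowel (/i, e/) → [ɫ].
Occurrence 2 (position 3): no conditioning environment matches → elsewhere allophone [l].
Occurrence 3 (position 5): no conditioning environment matches → elsewhere allophone [l].
Occurrence 4 (position 7): no conditioning environment matches → elsewhere allophone [l].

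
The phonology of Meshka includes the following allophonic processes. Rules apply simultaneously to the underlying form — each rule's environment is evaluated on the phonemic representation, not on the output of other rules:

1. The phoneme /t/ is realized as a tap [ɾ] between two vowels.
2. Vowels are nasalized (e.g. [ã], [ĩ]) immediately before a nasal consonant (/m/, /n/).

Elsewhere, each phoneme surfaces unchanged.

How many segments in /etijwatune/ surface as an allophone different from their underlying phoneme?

Segments that undergo a rule: /t/ → [ɾ] (rule 1); /t/ → [ɾ] (rule 1); /u/ → [ũ] (rule 2).
All other segments surface unchanged.

3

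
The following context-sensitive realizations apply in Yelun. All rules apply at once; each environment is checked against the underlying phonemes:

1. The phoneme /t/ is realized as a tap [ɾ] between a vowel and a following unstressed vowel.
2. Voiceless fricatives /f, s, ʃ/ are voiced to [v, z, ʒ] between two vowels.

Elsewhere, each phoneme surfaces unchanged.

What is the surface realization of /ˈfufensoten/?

/f/ — word-initial; rule 2 does not apply here → [f].
/f/ — between /u/ and /e/, between two vowels — surfaces as [v] (rule 2).
/s/ (between /n/ and /o/) is in the target of rule 2 but the environment (between two vowels) is not met → [s].
/t/ meets the environment for rule 1 (between a vowel and a following unstressed vowel) → [ɾ].

[ˈfuvensoɾen]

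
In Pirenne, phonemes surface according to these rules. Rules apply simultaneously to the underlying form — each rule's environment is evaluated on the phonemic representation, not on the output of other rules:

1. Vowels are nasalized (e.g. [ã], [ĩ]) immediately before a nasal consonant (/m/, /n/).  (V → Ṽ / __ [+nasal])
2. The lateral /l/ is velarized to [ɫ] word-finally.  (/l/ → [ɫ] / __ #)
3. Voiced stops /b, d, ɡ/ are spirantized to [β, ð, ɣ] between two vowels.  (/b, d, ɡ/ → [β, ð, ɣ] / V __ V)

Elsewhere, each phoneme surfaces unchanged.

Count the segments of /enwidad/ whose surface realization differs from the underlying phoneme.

Segments that undergo a rule: /e/ → [ẽ] (rule 1); /d/ → [ð] (rule 3).
All other segments surface unchanged.

2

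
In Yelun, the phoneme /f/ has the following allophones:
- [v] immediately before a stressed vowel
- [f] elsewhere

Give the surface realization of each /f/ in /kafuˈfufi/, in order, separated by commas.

[f], [v], [f]

Occurrence 1 (position 3): no conditioning environment matches → elsewhere allophone [f].
Occurrence 2 (position 5): immediately before a stressed vowel → [v].
Occurrence 3 (position 7): no conditioning environment matches → elsewhere allophone [f].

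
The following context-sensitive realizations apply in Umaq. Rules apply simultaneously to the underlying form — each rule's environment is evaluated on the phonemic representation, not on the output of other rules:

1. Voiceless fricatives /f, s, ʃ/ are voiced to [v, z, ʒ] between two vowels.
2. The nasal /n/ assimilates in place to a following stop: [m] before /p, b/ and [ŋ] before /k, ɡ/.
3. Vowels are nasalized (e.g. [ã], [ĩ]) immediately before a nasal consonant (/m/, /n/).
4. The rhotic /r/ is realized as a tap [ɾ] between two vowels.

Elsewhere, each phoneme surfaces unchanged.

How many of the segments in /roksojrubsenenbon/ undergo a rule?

Segments that undergo a rule: /e/ → [ẽ] (rule 3); /e/ → [ẽ] (rule 3); /n/ → [m] (rule 2); /o/ → [õ] (rule 3).
All other segments surface unchanged.

4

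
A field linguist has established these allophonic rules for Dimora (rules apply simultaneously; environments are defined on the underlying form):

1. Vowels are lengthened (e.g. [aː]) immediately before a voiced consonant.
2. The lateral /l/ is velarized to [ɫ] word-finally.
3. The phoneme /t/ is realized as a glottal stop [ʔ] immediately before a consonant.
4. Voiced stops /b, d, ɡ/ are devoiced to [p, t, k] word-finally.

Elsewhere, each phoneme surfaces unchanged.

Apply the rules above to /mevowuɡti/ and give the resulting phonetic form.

[meːvoːwuːɡti]

/m/ stays [m].
/e/ (between /m/ and /v/) occurs before a voiced consonant → [eː] by rule 1.
/v/ — not in any rule's target class → [v].
/o/ meets the environment for rule 1 (before a voiced consonant) → [oː].
/w/ (between /o/ and /u/) is unaffected → [w].
Rule 1 applies to /u/ (between /w/ and /ɡ/: before a voiced consonant) → [uː].
/ɡ/ (between /u/ and /t/) fails the environment for rule 4, so it stays [ɡ].
/t/ (between /ɡ/ and /i/) fails the environment for rule 3, so it stays [t].
/i/ — word-final; rule 1 does not apply here → [i].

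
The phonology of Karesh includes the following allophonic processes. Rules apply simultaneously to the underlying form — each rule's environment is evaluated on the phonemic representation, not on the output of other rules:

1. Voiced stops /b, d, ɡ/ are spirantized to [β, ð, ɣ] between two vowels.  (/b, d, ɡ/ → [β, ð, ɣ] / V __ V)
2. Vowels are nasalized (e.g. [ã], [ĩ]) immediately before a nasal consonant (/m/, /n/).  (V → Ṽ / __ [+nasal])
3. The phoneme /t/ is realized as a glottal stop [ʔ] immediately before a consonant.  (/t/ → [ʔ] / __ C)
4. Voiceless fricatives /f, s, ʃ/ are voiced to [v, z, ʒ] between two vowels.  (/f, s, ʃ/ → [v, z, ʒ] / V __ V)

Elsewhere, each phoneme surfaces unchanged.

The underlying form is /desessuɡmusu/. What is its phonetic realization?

/d/ (word-initial): rule 1 targets it, but not between two vowels → unchanged [d].
/e/ (between /d/ and /s/) is in the target of rule 2 but the environment (before a nasal consonant) is not met → [e].
/s/ (between /e/ and /e/): between two vowels, so rule 4 applies → [z].
/e/ (between /s/ and /s/) is in the target of rule 2 but the environment (before a nasal consonant) is not met → [e].
/s/ — between /e/ and /s/; rule 4 does not apply here → [s].
/s/ (between /s/ and /u/) fails the environment for rule 4, so it stays [s].
/u/ (between /s/ and /ɡ/) is in the target of rule 2 but the environment (before a nasal consonant) is not met → [u].
/ɡ/ — between /u/ and /m/; rule 1 does not apply here → [ɡ].
/u/ (between /m/ and /s/) fails the environment for rule 2, so it stays [u].
Rule 4 applies to /s/ (between /u/ and /u/: between two vowels) → [z].
/u/ (word-final) fails the environment for rule 2, so it stays [u].

[dezessuɡmuzu]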